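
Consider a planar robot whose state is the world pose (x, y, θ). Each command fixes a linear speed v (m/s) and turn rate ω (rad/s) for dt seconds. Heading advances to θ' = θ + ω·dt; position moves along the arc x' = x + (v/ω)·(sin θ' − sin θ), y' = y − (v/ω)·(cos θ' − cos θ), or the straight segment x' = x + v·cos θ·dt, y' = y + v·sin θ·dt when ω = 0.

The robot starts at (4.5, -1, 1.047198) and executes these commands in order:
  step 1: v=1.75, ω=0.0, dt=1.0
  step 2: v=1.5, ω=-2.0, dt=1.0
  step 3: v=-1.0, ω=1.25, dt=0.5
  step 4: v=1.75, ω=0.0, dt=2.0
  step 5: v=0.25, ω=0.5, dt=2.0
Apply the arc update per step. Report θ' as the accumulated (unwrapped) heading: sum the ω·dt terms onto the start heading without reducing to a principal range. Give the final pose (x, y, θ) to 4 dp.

step 1: θ'=1.0472 (straight) → pose (5.3750, 0.5155, 1.0472)
step 2: θ'=-0.9528 (R=-0.7500) → pose (6.6358, 0.5751, -0.9528)
step 3: θ'=-0.3278 (R=-0.8000) → pose (6.2413, 0.8690, -0.3278)
step 4: θ'=-0.3278 (straight) → pose (9.5550, -0.2579, -0.3278)
step 5: θ'=0.6722 (R=0.5000) → pose (10.0273, -0.1757, 0.6722)

(10.0273, -0.1757, 0.6722)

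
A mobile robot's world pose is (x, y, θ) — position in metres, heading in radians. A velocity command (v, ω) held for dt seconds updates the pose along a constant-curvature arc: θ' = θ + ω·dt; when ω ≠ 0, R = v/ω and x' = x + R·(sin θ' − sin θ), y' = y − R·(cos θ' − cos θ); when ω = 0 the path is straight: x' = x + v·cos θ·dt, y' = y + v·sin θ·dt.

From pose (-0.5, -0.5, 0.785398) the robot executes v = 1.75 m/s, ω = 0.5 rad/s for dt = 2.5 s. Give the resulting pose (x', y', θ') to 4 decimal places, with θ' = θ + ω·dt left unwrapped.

(0.1541, 3.5431, 2.0354)

θ' = 0.7854 + 0.5·2.5 = 2.0354
R = v/ω = 1.75/0.5 = 3.5000
x' = -0.5 + 3.5000·(sin 2.0354 − sin 0.7854) = 0.1541
y' = -0.5 − 3.5000·(cos 2.0354 − cos 0.7854) = 3.5431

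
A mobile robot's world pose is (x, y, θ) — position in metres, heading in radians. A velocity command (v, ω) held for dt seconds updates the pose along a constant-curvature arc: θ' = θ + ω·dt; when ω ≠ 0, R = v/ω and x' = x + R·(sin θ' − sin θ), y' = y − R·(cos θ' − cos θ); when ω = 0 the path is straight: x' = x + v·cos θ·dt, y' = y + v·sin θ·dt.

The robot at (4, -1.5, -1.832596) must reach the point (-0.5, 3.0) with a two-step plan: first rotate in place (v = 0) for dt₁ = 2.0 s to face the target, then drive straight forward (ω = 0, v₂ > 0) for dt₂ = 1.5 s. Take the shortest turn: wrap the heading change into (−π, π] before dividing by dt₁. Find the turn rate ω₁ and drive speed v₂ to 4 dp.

heading to target = atan2(3−-1.5, -0.5−4) = 2.3562
Δθ = wrap(2.3562 − -1.8326) = -2.0944; ω₁ = Δθ/dt₁ = -1.0472
distance = √((-0.5−4)² + (3−-1.5)²) = 6.3640; v₂ = distance/dt₂ = 4.2426

ω₁ = -1.0472, v₂ = 4.2426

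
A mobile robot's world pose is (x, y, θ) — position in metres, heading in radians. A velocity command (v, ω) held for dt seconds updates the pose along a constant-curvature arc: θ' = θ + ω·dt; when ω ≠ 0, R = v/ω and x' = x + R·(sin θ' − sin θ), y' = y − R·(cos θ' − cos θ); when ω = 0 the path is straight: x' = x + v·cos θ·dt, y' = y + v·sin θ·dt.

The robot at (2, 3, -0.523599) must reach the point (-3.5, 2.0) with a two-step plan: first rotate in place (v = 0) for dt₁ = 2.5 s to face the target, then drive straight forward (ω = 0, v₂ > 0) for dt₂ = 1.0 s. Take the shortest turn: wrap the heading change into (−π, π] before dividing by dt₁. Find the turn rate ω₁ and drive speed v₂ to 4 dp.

heading to target = atan2(2−3, -3.5−2) = -2.9617
Δθ = wrap(-2.9617 − -0.5236) = -2.4381; ω₁ = Δθ/dt₁ = -0.9753
distance = √((-3.5−2)² + (2−3)²) = 5.5902; v₂ = distance/dt₂ = 5.5902

ω₁ = -0.9753, v₂ = 5.5902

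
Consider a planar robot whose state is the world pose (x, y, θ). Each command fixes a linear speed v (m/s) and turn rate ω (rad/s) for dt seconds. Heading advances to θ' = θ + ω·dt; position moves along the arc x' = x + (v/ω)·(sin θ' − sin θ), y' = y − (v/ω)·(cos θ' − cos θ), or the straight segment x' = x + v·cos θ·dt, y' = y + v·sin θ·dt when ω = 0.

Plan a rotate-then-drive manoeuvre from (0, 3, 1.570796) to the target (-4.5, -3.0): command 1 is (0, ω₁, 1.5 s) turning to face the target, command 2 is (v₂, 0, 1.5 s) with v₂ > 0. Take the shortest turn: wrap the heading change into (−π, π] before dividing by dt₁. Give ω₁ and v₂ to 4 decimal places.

ω₁ = 1.6654, v₂ = 5.0000

heading to target = atan2(-3−3, -4.5−0) = -2.2143
Δθ = wrap(-2.2143 − 1.5708) = 2.4981; ω₁ = Δθ/dt₁ = 1.6654
distance = √((-4.5−0)² + (-3−3)²) = 7.5000; v₂ = distance/dt₂ = 5.0000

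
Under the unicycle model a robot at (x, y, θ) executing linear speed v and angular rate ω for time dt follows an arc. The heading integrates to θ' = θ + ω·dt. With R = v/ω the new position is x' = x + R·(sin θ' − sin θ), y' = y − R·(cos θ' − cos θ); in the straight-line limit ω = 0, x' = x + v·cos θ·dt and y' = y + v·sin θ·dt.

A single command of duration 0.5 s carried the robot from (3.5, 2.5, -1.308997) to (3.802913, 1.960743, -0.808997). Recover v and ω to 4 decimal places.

v = 1.2500, ω = 1.0000

Δθ = -0.808997 − -1.308997 = 0.500000
ω = Δθ/dt = 0.500000/0.5 = 1.0000
R = −Δy/(cos θ' − cos θ) = 1.2500
v = R·ω = 1.2500·1.0000 = 1.2500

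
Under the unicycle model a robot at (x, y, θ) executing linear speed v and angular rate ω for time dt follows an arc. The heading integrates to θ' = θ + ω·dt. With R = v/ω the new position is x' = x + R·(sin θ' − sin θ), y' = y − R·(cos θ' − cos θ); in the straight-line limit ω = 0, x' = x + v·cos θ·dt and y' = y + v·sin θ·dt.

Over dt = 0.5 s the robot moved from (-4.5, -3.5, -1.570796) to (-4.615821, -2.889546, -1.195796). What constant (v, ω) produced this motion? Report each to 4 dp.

Δθ = -1.195796 − -1.570796 = 0.375000
ω = Δθ/dt = 0.375000/0.5 = 0.7500
R = −Δy/(cos θ' − cos θ) = -1.6667
v = R·ω = -1.6667·0.7500 = -1.2500

v = -1.2500, ω = 0.7500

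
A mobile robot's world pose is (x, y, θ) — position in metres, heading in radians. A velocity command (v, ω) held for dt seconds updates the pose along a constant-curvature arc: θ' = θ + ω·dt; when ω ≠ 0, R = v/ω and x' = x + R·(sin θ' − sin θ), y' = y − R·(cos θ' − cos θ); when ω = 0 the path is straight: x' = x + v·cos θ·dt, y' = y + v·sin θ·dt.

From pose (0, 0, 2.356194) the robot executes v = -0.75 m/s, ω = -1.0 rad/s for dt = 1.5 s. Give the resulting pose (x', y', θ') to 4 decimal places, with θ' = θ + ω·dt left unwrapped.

(0.0362, -1.0218, 0.8562)

θ' = 2.3562 + -1.0·1.5 = 0.8562
R = v/ω = -0.75/-1.0 = 0.7500
x' = 0 + 0.7500·(sin 0.8562 − sin 2.3562) = 0.0362
y' = 0 − 0.7500·(cos 0.8562 − cos 2.3562) = -1.0218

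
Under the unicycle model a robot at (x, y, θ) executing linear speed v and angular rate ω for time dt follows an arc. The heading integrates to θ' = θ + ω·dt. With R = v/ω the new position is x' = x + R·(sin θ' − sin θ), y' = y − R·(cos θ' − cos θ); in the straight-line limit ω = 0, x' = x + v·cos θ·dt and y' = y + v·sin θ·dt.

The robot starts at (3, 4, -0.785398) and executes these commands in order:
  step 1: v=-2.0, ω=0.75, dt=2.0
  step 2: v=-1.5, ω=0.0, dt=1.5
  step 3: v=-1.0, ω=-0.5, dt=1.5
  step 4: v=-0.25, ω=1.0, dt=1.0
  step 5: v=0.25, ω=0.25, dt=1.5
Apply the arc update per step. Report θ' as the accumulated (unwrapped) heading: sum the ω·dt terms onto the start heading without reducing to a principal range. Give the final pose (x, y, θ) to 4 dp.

step 1: θ'=0.7146 (R=-2.6667) → pose (-0.6331, 4.1287, 0.7146)
step 2: θ'=0.7146 (straight) → pose (-2.3327, 2.6542, 0.7146)
step 3: θ'=-0.0354 (R=2.0000) → pose (-3.7141, 2.1662, -0.0354)
step 4: θ'=0.9646 (R=-0.2500) → pose (-3.9284, 2.0588, 0.9646)
step 5: θ'=1.3396 (R=1.0000) → pose (-3.7768, 2.3994, 1.3396)

(-3.7768, 2.3994, 1.3396)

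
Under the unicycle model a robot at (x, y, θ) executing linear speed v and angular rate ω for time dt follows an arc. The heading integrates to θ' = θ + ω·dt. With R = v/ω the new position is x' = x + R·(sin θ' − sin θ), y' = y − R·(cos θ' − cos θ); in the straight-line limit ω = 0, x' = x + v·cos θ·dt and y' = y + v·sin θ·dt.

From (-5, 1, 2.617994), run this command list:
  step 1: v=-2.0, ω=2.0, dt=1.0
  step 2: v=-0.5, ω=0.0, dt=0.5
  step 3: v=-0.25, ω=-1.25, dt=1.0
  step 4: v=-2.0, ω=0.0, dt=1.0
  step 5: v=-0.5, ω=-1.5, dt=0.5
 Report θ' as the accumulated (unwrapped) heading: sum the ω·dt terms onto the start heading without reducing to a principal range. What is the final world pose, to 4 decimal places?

(-1.1362, 2.6095, 2.6180)

step 1: θ'=4.6180 (R=-1.0000) → pose (-3.5045, 1.7718, 4.6180)
step 2: θ'=4.6180 (straight) → pose (-3.4809, 2.0207, 4.6180)
step 3: θ'=3.3680 (R=0.2000) → pose (-3.3267, 2.1967, 3.3680)
step 4: θ'=3.3680 (straight) → pose (-1.3777, 2.6456, 3.3680)
step 5: θ'=2.6180 (R=0.3333) → pose (-1.1362, 2.6095, 2.6180)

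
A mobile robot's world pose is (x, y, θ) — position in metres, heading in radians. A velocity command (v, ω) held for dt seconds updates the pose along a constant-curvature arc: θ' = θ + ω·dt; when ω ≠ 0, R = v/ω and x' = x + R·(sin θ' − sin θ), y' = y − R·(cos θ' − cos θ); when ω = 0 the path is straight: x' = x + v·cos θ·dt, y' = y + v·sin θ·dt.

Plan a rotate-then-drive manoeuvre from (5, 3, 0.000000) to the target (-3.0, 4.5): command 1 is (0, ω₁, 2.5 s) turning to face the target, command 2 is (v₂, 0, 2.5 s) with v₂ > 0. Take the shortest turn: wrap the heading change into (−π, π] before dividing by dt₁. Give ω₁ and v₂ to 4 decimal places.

heading to target = atan2(4.5−3, -3−5) = 2.9562
Δθ = wrap(2.9562 − 0.0000) = 2.9562; ω₁ = Δθ/dt₁ = 1.1825
distance = √((-3−5)² + (4.5−3)²) = 8.1394; v₂ = distance/dt₂ = 3.2558

ω₁ = 1.1825, v₂ = 3.2558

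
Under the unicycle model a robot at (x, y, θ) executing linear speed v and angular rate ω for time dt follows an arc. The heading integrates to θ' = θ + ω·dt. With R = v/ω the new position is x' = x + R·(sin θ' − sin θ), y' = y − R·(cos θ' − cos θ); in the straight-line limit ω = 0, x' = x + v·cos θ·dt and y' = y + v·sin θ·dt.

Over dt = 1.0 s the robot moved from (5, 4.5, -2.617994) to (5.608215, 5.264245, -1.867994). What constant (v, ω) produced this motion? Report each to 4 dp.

Δθ = -1.867994 − -2.617994 = 0.750000
ω = Δθ/dt = 0.750000/1.0 = 0.7500
R = −Δy/(cos θ' − cos θ) = -1.3333
v = R·ω = -1.3333·0.7500 = -1.0000

v = -1.0000, ω = 0.7500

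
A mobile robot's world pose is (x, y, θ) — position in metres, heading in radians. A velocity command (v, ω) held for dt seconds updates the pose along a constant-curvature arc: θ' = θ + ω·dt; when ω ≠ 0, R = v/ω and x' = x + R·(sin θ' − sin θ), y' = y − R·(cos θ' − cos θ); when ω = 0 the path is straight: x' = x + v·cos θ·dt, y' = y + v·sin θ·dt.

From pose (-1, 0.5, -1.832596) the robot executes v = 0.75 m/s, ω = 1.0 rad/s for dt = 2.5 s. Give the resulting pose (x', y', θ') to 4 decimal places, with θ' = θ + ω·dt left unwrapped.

θ' = -1.8326 + 1.0·2.5 = 0.6674
R = v/ω = 0.75/1.0 = 0.7500
x' = -1 + 0.7500·(sin 0.6674 − sin -1.8326) = 0.1887
y' = 0.5 − 0.7500·(cos 0.6674 − cos -1.8326) = -0.2832

(0.1887, -0.2832, 0.6674)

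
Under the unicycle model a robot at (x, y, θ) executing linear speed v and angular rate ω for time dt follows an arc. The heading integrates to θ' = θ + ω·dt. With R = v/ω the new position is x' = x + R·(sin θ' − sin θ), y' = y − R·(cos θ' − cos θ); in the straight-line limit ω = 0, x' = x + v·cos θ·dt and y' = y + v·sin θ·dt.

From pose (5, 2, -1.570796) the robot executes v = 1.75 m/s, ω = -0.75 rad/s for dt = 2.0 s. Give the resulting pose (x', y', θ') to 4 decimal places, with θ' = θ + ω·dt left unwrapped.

(2.8317, -0.3275, -3.0708)

θ' = -1.5708 + -0.75·2.0 = -3.0708
R = v/ω = 1.75/-0.75 = -2.3333
x' = 5 + -2.3333·(sin -3.0708 − sin -1.5708) = 2.8317
y' = 2 − -2.3333·(cos -3.0708 − cos -1.5708) = -0.3275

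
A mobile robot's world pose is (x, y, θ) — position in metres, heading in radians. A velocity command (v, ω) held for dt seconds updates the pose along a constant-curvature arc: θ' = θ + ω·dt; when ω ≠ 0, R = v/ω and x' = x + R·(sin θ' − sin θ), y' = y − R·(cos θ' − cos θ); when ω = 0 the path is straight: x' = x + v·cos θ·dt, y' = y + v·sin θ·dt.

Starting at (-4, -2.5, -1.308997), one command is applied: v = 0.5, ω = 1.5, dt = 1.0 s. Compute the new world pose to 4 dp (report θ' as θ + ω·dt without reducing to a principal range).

θ' = -1.3090 + 1.5·1.0 = 0.1910
R = v/ω = 0.5/1.5 = 0.3333
x' = -4 + 0.3333·(sin 0.1910 − sin -1.3090) = -3.6147
y' = -2.5 − 0.3333·(cos 0.1910 − cos -1.3090) = -2.7410

(-3.6147, -2.7410, 0.1910)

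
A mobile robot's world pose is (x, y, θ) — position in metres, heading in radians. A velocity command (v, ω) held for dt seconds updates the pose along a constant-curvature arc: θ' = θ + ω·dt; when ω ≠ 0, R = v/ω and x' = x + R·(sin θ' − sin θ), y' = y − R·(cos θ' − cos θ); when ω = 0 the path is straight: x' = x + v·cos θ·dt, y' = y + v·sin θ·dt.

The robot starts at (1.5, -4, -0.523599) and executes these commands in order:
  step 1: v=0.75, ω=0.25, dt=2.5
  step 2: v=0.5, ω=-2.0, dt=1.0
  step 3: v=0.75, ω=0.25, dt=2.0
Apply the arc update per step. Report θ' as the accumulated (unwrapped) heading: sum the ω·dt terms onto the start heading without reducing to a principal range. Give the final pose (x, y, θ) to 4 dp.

step 1: θ'=0.1014 (R=3.0000) → pose (3.3037, -4.3865, 0.1014)
step 2: θ'=-1.8986 (R=-0.2500) → pose (3.5657, -4.7157, -1.8986)
step 3: θ'=-1.3986 (R=3.0000) → pose (3.4503, -6.1957, -1.3986)

(3.4503, -6.1957, -1.3986)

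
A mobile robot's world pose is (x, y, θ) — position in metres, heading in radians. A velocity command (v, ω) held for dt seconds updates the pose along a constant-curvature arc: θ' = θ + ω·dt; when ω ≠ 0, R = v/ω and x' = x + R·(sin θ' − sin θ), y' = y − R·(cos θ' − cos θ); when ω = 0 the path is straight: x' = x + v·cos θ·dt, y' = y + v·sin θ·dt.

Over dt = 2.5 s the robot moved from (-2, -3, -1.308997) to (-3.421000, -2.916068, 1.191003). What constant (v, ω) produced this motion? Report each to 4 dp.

v = -0.7500, ω = 1.0000

Δθ = 1.191003 − -1.308997 = 2.500000
ω = Δθ/dt = 2.500000/2.5 = 1.0000
R = Δx/(sin θ' − sin θ) = -0.7500
v = R·ω = -0.7500·1.0000 = -0.7500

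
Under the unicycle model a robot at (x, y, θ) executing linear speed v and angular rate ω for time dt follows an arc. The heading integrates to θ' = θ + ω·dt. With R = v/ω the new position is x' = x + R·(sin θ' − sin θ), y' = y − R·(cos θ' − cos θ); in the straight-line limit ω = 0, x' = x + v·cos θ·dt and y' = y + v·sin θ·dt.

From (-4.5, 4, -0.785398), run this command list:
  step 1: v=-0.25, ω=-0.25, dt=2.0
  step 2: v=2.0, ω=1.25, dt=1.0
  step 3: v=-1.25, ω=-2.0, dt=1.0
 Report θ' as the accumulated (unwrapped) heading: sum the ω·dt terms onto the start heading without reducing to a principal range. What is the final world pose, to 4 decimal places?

step 1: θ'=-1.2854 (R=1.0000) → pose (-4.7524, 4.4256, -1.2854)
step 2: θ'=-0.0354 (R=1.6000) → pose (-3.2738, 3.2770, -0.0354)
step 3: θ'=-2.0354 (R=0.6250) → pose (-3.8104, 4.1817, -2.0354)

(-3.8104, 4.1817, -2.0354)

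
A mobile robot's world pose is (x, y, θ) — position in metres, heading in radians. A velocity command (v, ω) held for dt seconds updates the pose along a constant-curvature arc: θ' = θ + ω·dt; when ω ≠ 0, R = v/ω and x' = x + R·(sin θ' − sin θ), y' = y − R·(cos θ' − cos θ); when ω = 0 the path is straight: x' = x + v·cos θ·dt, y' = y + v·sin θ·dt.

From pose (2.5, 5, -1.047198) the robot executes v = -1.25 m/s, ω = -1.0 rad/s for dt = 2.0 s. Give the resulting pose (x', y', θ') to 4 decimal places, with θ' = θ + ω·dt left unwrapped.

θ' = -1.0472 + -1.0·2.0 = -3.0472
R = v/ω = -1.25/-1.0 = 1.2500
x' = 2.5 + 1.2500·(sin -3.0472 − sin -1.0472) = 3.4647
y' = 5 − 1.2500·(cos -3.0472 − cos -1.0472) = 6.8694

(3.4647, 6.8694, -3.0472)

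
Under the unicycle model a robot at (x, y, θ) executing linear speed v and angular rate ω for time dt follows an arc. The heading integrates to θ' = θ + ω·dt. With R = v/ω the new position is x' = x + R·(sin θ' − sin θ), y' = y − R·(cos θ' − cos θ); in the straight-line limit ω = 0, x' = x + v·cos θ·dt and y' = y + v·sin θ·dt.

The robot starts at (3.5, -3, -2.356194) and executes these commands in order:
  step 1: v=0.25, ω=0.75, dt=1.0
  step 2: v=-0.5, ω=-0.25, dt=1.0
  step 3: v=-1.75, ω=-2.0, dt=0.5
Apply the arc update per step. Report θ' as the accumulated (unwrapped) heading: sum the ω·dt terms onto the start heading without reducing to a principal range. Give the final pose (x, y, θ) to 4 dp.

step 1: θ'=-1.6062 (R=0.3333) → pose (3.4026, -3.2239, -1.6062)
step 2: θ'=-1.8562 (R=2.0000) → pose (3.4822, -2.7316, -1.8562)
step 3: θ'=-2.8562 (R=0.8750) → pose (4.0755, -2.1383, -2.8562)

(4.0755, -2.1383, -2.8562)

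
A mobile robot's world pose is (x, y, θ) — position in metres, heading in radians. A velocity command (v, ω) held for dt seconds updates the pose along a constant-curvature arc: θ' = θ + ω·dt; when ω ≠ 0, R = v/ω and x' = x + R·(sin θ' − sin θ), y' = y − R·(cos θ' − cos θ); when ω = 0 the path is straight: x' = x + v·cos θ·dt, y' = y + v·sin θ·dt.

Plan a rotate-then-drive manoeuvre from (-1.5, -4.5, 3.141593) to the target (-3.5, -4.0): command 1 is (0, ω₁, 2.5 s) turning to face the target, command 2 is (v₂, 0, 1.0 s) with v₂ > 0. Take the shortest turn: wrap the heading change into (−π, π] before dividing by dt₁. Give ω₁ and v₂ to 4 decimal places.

heading to target = atan2(-4−-4.5, -3.5−-1.5) = 2.8966
Δθ = wrap(2.8966 − 3.1416) = -0.2450; ω₁ = Δθ/dt₁ = -0.0980
distance = √((-3.5−-1.5)² + (-4−-4.5)²) = 2.0616; v₂ = distance/dt₂ = 2.0616

ω₁ = -0.0980, v₂ = 2.0616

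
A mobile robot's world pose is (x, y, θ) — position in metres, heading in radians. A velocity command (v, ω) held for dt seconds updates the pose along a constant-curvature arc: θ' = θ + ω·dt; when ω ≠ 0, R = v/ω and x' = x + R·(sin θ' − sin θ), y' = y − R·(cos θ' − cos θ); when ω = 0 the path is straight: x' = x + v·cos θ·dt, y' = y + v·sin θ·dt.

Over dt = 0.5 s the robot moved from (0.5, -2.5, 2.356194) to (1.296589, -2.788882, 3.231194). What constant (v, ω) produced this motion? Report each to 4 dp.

Δθ = 3.231194 − 2.356194 = 0.875000
ω = Δθ/dt = 0.875000/0.5 = 1.7500
R = Δx/(sin θ' − sin θ) = -1.0000
v = R·ω = -1.0000·1.7500 = -1.7500

v = -1.7500, ω = 1.7500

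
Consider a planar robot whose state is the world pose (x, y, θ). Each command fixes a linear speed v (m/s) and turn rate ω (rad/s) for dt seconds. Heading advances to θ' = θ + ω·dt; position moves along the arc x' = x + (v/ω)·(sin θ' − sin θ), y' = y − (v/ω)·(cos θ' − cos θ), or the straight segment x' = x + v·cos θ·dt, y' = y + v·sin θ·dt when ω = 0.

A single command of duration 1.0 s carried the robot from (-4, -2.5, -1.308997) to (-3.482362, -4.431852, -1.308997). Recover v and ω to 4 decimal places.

Δθ = -1.308997 − -1.308997 = 0.000000
ω = Δθ/dt = 0.000000/1.0 = 0.0000
ω = 0 → v = (Δx·cos θ + Δy·sin θ)/dt = 2.0000

v = 2.0000, ω = 0.0000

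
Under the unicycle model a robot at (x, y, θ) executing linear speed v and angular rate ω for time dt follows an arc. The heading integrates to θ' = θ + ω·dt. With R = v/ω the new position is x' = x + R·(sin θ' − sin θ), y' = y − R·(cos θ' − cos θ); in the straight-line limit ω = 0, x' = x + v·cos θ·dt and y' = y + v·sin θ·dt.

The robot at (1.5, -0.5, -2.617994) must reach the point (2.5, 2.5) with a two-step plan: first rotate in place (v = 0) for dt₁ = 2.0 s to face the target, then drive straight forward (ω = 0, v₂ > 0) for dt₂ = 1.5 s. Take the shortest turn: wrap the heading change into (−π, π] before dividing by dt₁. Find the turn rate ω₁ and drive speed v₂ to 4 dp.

ω₁ = -1.2081, v₂ = 2.1082

heading to target = atan2(2.5−-0.5, 2.5−1.5) = 1.2490
Δθ = wrap(1.2490 − -2.6180) = -2.4161; ω₁ = Δθ/dt₁ = -1.2081
distance = √((2.5−1.5)² + (2.5−-0.5)²) = 3.1623; v₂ = distance/dt₂ = 2.1082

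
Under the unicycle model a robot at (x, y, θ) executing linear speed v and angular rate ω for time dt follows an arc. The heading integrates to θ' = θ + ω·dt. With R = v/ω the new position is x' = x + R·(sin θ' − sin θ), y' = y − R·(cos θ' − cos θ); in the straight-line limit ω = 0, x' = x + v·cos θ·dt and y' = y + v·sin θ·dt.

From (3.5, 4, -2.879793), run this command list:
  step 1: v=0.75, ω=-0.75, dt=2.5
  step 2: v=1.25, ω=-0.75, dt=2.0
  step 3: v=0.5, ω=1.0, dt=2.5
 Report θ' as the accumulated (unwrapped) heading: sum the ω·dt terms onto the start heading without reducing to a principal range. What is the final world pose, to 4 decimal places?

step 1: θ'=-4.7548 (R=-1.0000) → pose (2.2421, 5.0083, -4.7548)
step 2: θ'=-6.2548 (R=-1.6667) → pose (3.8599, 6.6037, -6.2548)
step 3: θ'=-3.7548 (R=0.5000) → pose (4.1335, 7.5124, -3.7548)

(4.1335, 7.5124, -3.7548)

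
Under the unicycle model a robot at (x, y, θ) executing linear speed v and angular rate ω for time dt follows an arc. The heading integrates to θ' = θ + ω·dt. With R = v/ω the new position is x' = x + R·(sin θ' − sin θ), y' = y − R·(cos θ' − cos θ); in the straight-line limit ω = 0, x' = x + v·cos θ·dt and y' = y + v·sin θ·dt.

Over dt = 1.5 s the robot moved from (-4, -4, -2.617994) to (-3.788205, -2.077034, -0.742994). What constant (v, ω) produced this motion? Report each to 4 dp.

Δθ = -0.742994 − -2.617994 = 1.875000
ω = Δθ/dt = 1.875000/1.5 = 1.2500
R = −Δy/(cos θ' − cos θ) = -1.2000
v = R·ω = -1.2000·1.2500 = -1.5000

v = -1.5000, ω = 1.2500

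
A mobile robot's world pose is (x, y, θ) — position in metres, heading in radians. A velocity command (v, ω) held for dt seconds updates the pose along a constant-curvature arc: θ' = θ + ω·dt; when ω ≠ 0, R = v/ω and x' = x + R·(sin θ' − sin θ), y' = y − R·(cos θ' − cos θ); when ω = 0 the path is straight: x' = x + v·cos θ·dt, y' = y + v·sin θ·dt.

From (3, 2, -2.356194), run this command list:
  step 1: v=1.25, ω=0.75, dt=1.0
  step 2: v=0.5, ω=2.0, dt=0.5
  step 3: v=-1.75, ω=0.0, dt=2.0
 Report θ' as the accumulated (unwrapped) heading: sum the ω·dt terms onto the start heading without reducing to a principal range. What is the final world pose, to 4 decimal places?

(-0.2561, 2.6603, -0.6062)

step 1: θ'=-1.6062 (R=1.6667) → pose (2.5129, 0.8805, -1.6062)
step 2: θ'=-0.6062 (R=0.2500) → pose (2.6203, 0.6662, -0.6062)
step 3: θ'=-0.6062 (straight) → pose (-0.2561, 2.6603, -0.6062)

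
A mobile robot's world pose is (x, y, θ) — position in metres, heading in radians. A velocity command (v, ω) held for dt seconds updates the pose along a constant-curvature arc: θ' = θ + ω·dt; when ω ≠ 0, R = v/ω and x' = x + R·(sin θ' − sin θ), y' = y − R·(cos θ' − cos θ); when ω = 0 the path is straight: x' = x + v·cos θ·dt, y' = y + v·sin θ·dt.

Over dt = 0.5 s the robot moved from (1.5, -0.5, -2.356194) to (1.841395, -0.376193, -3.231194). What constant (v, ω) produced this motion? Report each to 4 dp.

v = -0.7500, ω = -1.7500

Δθ = -3.231194 − -2.356194 = -0.875000
ω = Δθ/dt = -0.875000/0.5 = -1.7500
R = Δx/(sin θ' − sin θ) = 0.4286
v = R·ω = 0.4286·-1.7500 = -0.7500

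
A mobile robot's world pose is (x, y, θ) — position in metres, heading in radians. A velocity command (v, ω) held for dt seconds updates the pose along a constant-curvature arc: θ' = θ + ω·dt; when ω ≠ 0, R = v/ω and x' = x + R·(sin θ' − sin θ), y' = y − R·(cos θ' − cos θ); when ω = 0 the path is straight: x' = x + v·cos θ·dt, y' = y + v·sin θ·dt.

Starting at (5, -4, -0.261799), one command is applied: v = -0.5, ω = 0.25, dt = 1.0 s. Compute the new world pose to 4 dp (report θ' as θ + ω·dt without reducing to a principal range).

(4.5060, -3.9320, -0.0118)

θ' = -0.2618 + 0.25·1.0 = -0.0118
R = v/ω = -0.5/0.25 = -2.0000
x' = 5 + -2.0000·(sin -0.0118 − sin -0.2618) = 4.5060
y' = -4 − -2.0000·(cos -0.0118 − cos -0.2618) = -3.9320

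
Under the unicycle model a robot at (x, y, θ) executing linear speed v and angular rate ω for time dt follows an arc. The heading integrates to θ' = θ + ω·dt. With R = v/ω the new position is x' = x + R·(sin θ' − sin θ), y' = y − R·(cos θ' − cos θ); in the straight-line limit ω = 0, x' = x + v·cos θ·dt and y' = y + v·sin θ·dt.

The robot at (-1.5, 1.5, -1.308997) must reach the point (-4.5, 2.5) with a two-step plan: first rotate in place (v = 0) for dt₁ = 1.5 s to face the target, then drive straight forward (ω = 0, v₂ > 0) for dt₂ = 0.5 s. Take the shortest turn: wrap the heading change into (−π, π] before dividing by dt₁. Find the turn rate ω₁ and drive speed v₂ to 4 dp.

ω₁ = -1.4362, v₂ = 6.3246

heading to target = atan2(2.5−1.5, -4.5−-1.5) = 2.8198
Δθ = wrap(2.8198 − -1.3090) = -2.1543; ω₁ = Δθ/dt₁ = -1.4362
distance = √((-4.5−-1.5)² + (2.5−1.5)²) = 3.1623; v₂ = distance/dt₂ = 6.3246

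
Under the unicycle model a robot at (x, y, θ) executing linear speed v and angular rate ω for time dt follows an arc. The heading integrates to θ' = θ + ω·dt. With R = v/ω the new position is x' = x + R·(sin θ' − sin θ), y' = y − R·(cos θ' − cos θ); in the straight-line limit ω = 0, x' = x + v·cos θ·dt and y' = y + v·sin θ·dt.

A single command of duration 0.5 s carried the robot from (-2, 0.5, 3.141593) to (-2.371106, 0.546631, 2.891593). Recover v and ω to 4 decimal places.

Δθ = 2.891593 − 3.141593 = -0.250000
ω = Δθ/dt = -0.250000/0.5 = -0.5000
R = Δx/(sin θ' − sin θ) = -1.5000
v = R·ω = -1.5000·-0.5000 = 0.7500

v = 0.7500, ω = -0.5000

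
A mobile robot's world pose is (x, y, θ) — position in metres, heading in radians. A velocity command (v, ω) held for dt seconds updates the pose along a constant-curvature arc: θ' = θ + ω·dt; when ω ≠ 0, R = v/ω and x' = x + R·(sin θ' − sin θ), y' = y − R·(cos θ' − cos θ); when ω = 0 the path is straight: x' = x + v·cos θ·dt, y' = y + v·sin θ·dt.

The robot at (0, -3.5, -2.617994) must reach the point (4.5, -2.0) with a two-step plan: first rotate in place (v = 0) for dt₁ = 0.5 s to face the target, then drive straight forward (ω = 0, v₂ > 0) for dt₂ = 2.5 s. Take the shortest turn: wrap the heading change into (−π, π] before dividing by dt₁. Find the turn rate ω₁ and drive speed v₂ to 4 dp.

ω₁ = 5.8795, v₂ = 1.8974

heading to target = atan2(-2−-3.5, 4.5−0) = 0.3218
Δθ = wrap(0.3218 − -2.6180) = 2.9397; ω₁ = Δθ/dt₁ = 5.8795
distance = √((4.5−0)² + (-2−-3.5)²) = 4.7434; v₂ = distance/dt₂ = 1.8974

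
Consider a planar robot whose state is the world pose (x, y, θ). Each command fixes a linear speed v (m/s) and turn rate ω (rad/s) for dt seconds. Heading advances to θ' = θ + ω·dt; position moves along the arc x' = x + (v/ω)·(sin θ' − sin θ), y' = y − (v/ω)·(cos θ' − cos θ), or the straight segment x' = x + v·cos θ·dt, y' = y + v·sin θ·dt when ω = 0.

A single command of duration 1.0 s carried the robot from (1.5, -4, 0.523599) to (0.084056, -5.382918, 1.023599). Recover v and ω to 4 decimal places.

Δθ = 1.023599 − 0.523599 = 0.500000
ω = Δθ/dt = 0.500000/1.0 = 0.5000
R = Δx/(sin θ' − sin θ) = -4.0000
v = R·ω = -4.0000·0.5000 = -2.0000

v = -2.0000, ω = 0.5000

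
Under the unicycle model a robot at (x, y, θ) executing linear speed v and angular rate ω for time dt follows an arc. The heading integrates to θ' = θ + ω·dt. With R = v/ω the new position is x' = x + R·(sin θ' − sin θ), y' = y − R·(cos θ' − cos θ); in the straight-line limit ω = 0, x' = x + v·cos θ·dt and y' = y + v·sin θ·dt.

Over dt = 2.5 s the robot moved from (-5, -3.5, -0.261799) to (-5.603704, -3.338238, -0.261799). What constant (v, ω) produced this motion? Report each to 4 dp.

Δθ = -0.261799 − -0.261799 = 0.000000
ω = Δθ/dt = 0.000000/2.5 = 0.0000
ω = 0 → v = (Δx·cos θ + Δy·sin θ)/dt = -0.2500

v = -0.2500, ω = 0.0000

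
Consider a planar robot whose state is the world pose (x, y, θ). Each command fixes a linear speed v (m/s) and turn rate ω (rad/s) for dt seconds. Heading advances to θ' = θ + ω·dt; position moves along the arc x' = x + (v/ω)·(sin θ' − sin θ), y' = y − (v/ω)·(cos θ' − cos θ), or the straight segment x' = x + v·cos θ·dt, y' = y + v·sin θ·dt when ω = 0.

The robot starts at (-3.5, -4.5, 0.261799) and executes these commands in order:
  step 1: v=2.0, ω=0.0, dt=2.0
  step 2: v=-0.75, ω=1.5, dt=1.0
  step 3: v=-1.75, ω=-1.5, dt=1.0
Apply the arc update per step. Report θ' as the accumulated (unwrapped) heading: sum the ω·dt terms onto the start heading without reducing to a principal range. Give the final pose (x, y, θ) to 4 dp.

step 1: θ'=0.2618 (straight) → pose (0.3637, -3.4647, 0.2618)
step 2: θ'=1.7618 (R=-0.5000) → pose (0.0022, -4.0426, 1.7618)
step 3: θ'=0.2618 (R=1.1667) → pose (-0.8413, -5.3910, 0.2618)

(-0.8413, -5.3910, 0.2618)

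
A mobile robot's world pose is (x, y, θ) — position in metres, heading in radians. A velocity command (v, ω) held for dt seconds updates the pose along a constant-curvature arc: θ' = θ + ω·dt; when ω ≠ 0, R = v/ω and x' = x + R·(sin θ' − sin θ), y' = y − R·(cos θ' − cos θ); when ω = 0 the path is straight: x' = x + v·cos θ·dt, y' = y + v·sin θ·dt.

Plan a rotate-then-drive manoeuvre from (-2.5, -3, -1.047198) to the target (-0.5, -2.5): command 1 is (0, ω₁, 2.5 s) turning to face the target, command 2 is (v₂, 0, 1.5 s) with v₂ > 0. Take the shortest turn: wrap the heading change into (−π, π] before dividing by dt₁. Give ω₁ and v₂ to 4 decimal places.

ω₁ = 0.5169, v₂ = 1.3744

heading to target = atan2(-2.5−-3, -0.5−-2.5) = 0.2450
Δθ = wrap(0.2450 − -1.0472) = 1.2922; ω₁ = Δθ/dt₁ = 0.5169
distance = √((-0.5−-2.5)² + (-2.5−-3)²) = 2.0616; v₂ = distance/dt₂ = 1.3744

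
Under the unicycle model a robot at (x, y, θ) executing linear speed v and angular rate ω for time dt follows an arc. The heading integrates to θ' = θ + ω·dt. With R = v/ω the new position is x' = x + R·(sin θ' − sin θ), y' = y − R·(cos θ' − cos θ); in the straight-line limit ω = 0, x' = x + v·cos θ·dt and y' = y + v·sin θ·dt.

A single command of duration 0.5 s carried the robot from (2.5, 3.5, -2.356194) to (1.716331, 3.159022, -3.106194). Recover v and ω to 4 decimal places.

v = 1.7500, ω = -1.5000

Δθ = -3.106194 − -2.356194 = -0.750000
ω = Δθ/dt = -0.750000/0.5 = -1.5000
R = Δx/(sin θ' − sin θ) = -1.1667
v = R·ω = -1.1667·-1.5000 = 1.7500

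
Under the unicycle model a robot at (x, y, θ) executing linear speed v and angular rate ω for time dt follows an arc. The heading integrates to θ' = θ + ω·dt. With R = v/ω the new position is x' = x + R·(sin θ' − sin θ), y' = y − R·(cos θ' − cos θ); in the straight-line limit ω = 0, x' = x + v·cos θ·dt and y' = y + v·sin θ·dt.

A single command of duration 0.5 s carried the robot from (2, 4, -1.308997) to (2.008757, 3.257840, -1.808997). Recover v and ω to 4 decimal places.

Δθ = -1.808997 − -1.308997 = -0.500000
ω = Δθ/dt = -0.500000/0.5 = -1.0000
R = −Δy/(cos θ' − cos θ) = -1.5000
v = R·ω = -1.5000·-1.0000 = 1.5000

v = 1.5000, ω = -1.0000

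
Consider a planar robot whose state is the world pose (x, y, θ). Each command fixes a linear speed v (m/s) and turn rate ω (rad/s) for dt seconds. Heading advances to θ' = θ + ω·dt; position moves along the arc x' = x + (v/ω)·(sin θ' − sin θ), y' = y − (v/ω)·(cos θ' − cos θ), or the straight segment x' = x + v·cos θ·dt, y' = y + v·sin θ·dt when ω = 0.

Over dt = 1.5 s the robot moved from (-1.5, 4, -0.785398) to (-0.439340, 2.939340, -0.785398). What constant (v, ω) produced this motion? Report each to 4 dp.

Δθ = -0.785398 − -0.785398 = 0.000000
ω = Δθ/dt = 0.000000/1.5 = 0.0000
ω = 0 → v = (Δx·cos θ + Δy·sin θ)/dt = 1.0000

v = 1.0000, ω = 0.0000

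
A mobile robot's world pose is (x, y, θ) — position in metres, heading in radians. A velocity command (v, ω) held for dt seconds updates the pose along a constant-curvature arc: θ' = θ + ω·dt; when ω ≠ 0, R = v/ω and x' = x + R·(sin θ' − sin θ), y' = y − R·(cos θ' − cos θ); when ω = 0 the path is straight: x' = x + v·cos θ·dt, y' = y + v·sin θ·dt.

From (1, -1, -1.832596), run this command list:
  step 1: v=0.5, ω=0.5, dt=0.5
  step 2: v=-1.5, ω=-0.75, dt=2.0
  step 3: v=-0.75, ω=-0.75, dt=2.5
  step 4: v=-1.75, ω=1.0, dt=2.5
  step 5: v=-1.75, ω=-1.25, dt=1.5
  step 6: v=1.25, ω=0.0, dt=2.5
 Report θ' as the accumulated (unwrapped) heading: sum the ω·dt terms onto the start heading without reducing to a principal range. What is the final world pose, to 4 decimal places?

step 1: θ'=-1.5826 (R=1.0000) → pose (0.9660, -1.2470, -1.5826)
step 2: θ'=-3.0826 (R=2.0000) → pose (2.8479, 0.7259, -3.0826)
step 3: θ'=-4.9576 (R=1.0000) → pose (3.8770, -0.5151, -4.9576)
step 4: θ'=-2.4576 (R=-1.7500) → pose (6.6805, -2.2963, -2.4576)
step 5: θ'=-4.3326 (R=1.4000) → pose (8.8653, -2.8623, -4.3326)
step 6: θ'=-4.3326 (straight) → pose (7.7068, 0.0400, -4.3326)

(7.7068, 0.0400, -4.3326)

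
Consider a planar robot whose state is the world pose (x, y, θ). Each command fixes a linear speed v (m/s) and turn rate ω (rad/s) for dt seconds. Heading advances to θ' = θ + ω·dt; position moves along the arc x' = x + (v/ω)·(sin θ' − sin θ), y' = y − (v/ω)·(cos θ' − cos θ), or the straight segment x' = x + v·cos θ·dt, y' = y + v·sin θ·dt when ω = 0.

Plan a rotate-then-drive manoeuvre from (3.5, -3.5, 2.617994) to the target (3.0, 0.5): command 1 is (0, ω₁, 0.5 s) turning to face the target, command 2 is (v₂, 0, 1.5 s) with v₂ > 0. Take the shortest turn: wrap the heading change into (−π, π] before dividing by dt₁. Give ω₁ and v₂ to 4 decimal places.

ω₁ = -1.8457, v₂ = 2.6874

heading to target = atan2(0.5−-3.5, 3−3.5) = 1.6952
Δθ = wrap(1.6952 − 2.6180) = -0.9228; ω₁ = Δθ/dt₁ = -1.8457
distance = √((3−3.5)² + (0.5−-3.5)²) = 4.0311; v₂ = distance/dt₂ = 2.6874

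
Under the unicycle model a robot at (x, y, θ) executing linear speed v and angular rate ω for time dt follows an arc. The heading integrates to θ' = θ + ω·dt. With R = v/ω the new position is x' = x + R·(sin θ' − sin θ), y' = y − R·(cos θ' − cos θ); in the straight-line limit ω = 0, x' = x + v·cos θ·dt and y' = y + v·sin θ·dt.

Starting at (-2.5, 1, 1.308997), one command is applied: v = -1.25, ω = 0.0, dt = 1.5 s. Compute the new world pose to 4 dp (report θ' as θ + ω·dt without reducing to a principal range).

(-2.9853, -0.8111, 1.3090)

θ' = 1.3090 + 0.0·1.5 = 1.3090
ω = 0 → straight: x' = -2.5 + -1.25·cos(1.3090)·1.5 = -2.9853
y' = 1 + -1.25·sin(1.3090)·1.5 = -0.8111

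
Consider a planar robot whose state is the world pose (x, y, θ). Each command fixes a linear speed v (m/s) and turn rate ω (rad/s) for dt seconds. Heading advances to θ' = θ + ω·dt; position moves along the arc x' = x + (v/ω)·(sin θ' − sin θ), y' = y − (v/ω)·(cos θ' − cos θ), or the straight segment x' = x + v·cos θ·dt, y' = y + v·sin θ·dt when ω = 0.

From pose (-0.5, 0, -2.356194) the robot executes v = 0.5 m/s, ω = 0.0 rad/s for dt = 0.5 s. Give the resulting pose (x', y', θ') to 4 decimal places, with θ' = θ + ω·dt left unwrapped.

θ' = -2.3562 + 0.0·0.5 = -2.3562
ω = 0 → straight: x' = -0.5 + 0.5·cos(-2.3562)·0.5 = -0.6768
y' = 0 + 0.5·sin(-2.3562)·0.5 = -0.1768

(-0.6768, -0.1768, -2.3562)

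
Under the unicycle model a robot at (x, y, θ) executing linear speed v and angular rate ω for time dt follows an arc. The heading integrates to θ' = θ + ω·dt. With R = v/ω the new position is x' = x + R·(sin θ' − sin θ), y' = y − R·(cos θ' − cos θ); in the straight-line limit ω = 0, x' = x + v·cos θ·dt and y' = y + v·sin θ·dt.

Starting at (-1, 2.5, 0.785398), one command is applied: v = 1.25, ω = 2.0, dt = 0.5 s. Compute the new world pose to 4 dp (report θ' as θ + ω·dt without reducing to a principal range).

(-0.8313, 3.0750, 1.7854)

θ' = 0.7854 + 2.0·0.5 = 1.7854
R = v/ω = 1.25/2.0 = 0.6250
x' = -1 + 0.6250·(sin 1.7854 − sin 0.7854) = -0.8313
y' = 2.5 − 0.6250·(cos 1.7854 − cos 0.7854) = 3.0750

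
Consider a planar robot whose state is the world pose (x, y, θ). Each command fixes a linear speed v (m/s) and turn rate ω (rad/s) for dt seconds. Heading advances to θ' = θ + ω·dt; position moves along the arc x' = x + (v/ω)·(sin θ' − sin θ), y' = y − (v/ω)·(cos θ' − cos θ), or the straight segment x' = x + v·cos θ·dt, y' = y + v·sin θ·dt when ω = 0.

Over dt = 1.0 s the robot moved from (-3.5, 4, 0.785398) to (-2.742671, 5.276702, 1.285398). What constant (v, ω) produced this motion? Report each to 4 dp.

Δθ = 1.285398 − 0.785398 = 0.500000
ω = Δθ/dt = 0.500000/1.0 = 0.5000
R = −Δy/(cos θ' − cos θ) = 3.0000
v = R·ω = 3.0000·0.5000 = 1.5000

v = 1.5000, ω = 0.5000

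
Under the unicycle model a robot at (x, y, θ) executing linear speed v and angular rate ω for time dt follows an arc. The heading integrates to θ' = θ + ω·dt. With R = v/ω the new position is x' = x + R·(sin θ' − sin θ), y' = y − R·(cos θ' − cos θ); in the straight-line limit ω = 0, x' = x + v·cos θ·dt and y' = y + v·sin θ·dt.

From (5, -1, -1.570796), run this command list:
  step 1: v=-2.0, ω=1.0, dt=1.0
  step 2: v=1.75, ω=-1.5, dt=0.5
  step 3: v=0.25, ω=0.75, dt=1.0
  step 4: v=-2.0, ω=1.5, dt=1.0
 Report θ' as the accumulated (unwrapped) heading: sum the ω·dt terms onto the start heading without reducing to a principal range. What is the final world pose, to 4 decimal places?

step 1: θ'=-0.5708 (R=-2.0000) → pose (4.0806, 0.6829, -0.5708)
step 2: θ'=-1.3208 (R=-1.1667) → pose (4.5806, -0.0101, -1.3208)
step 3: θ'=-0.5708 (R=0.3333) → pose (4.7235, -0.2082, -0.5708)
step 4: θ'=0.9292 (R=-1.3333) → pose (2.9349, -0.5322, 0.9292)

(2.9349, -0.5322, 0.9292)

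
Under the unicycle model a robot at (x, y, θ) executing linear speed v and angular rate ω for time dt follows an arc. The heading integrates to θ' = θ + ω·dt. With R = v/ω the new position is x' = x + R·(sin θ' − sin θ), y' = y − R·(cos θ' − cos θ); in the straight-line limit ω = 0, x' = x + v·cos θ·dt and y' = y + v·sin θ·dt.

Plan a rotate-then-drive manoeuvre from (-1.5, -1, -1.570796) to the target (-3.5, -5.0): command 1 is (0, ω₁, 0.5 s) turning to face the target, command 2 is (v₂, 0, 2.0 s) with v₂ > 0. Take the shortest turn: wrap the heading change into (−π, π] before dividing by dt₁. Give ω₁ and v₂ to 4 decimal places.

heading to target = atan2(-5−-1, -3.5−-1.5) = -2.0344
Δθ = wrap(-2.0344 − -1.5708) = -0.4636; ω₁ = Δθ/dt₁ = -0.9273
distance = √((-3.5−-1.5)² + (-5−-1)²) = 4.4721; v₂ = distance/dt₂ = 2.2361

ω₁ = -0.9273, v₂ = 2.2361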